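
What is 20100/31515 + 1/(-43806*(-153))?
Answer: 8981108221/14081570118 ≈ 0.63779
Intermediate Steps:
20100/31515 + 1/(-43806*(-153)) = 20100*(1/31515) - 1/43806*(-1/153) = 1340/2101 + 1/6702318 = 8981108221/14081570118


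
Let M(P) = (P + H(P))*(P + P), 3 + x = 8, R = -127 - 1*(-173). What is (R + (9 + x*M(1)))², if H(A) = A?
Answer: 5625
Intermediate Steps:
R = 46 (R = -127 + 173 = 46)
x = 5 (x = -3 + 8 = 5)
M(P) = 4*P² (M(P) = (P + P)*(P + P) = (2*P)*(2*P) = 4*P²)
(R + (9 + x*M(1)))² = (46 + (9 + 5*(4*1²)))² = (46 + (9 + 5*(4*1)))² = (46 + (9 + 5*4))² = (46 + (9 + 20))² = (46 + 29)² = 75² = 5625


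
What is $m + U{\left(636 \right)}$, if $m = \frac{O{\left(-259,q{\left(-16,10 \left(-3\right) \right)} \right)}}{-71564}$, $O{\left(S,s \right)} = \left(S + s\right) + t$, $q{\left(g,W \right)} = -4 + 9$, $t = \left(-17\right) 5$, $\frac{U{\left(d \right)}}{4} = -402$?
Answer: $- \frac{115074573}{71564} \approx -1608.0$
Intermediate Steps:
$U{\left(d \right)} = -1608$ ($U{\left(d \right)} = 4 \left(-402\right) = -1608$)
$t = -85$
$q{\left(g,W \right)} = 5$
$O{\left(S,s \right)} = -85 + S + s$ ($O{\left(S,s \right)} = \left(S + s\right) - 85 = -85 + S + s$)
$m = \frac{339}{71564}$ ($m = \frac{-85 - 259 + 5}{-71564} = \left(-339\right) \left(- \frac{1}{71564}\right) = \frac{339}{71564} \approx 0.004737$)
$m + U{\left(636 \right)} = \frac{339}{71564} - 1608 = - \frac{115074573}{71564}$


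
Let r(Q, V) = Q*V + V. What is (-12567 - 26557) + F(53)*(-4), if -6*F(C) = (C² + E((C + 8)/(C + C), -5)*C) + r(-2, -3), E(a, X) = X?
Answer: -37426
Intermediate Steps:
r(Q, V) = V + Q*V
F(C) = -½ - C²/6 + 5*C/6 (F(C) = -((C² - 5*C) - 3*(1 - 2))/6 = -((C² - 5*C) - 3*(-1))/6 = -((C² - 5*C) + 3)/6 = -(3 + C² - 5*C)/6 = -½ - C²/6 + 5*C/6)
(-12567 - 26557) + F(53)*(-4) = (-12567 - 26557) + (-½ - ⅙*53² + (⅚)*53)*(-4) = -39124 + (-½ - ⅙*2809 + 265/6)*(-4) = -39124 + (-½ - 2809/6 + 265/6)*(-4) = -39124 - 849/2*(-4) = -39124 + 1698 = -37426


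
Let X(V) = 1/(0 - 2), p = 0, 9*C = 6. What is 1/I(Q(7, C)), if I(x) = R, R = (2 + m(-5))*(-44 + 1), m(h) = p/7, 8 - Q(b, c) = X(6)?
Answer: -1/86 ≈ -0.011628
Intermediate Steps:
C = ⅔ (C = (⅑)*6 = ⅔ ≈ 0.66667)
X(V) = -½ (X(V) = 1/(-2) = -½)
Q(b, c) = 17/2 (Q(b, c) = 8 - 1*(-½) = 8 + ½ = 17/2)
m(h) = 0 (m(h) = 0/7 = 0*(⅐) = 0)
R = -86 (R = (2 + 0)*(-44 + 1) = 2*(-43) = -86)
I(x) = -86
1/I(Q(7, C)) = 1/(-86) = -1/86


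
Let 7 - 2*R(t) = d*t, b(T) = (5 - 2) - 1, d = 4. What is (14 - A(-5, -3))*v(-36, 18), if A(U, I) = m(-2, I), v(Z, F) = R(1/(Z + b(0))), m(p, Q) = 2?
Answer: 726/17 ≈ 42.706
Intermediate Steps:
b(T) = 2 (b(T) = 3 - 1 = 2)
R(t) = 7/2 - 2*t
v(Z, F) = 7/2 - 2/(2 + Z) (v(Z, F) = 7/2 - 2/(Z + 2) = 7/2 - 2/(2 + Z))
A(U, I) = 2
(14 - A(-5, -3))*v(-36, 18) = (14 - 1*2)*((10 + 7*(-36))/(2*(2 - 36))) = (14 - 2)*((½)*(10 - 252)/(-34)) = 12*((½)*(-1/34)*(-242)) = 12*(121/34) = 726/17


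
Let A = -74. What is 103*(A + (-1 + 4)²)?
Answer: -6695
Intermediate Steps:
103*(A + (-1 + 4)²) = 103*(-74 + (-1 + 4)²) = 103*(-74 + 3²) = 103*(-74 + 9) = 103*(-65) = -6695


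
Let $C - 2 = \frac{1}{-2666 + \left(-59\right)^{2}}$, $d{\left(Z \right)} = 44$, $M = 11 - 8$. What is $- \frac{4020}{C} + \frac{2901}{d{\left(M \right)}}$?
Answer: $- \frac{139425669}{71764} \approx -1942.8$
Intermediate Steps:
$M = 3$ ($M = 11 - 8 = 3$)
$C = \frac{1631}{815}$ ($C = 2 + \frac{1}{-2666 + \left(-59\right)^{2}} = 2 + \frac{1}{-2666 + 3481} = 2 + \frac{1}{815} = \frac{1631}{815} \approx 2.0012$)
$- \frac{4020}{C} + \frac{2901}{d{\left(M \right)}} = - \frac{4020}{\frac{1631}{815}} + \frac{2901}{44} = \left(-4020\right) \frac{815}{1631} + 2901 \cdot \frac{1}{44} = - \frac{3276300}{1631} + \frac{2901}{44} = - \frac{139425669}{71764}$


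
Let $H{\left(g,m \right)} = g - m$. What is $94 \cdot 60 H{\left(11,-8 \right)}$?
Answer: $107160$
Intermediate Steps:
$94 \cdot 60 H{\left(11,-8 \right)} = 94 \cdot 60 \left(11 - -8\right) = 5640 \left(11 + 8\right) = 5640 \cdot 19 = 107160$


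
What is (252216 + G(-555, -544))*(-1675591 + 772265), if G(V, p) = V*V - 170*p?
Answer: -589619850046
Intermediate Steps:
G(V, p) = V² - 170*p
(252216 + G(-555, -544))*(-1675591 + 772265) = (252216 + ((-555)² - 170*(-544)))*(-1675591 + 772265) = (252216 + (308025 + 92480))*(-903326) = (252216 + 400505)*(-903326) = 652721*(-903326) = -589619850046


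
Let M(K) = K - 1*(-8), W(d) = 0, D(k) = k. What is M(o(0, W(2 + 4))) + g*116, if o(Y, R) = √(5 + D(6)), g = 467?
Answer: 54180 + √11 ≈ 54183.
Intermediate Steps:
o(Y, R) = √11 (o(Y, R) = √(5 + 6) = √11)
M(K) = 8 + K (M(K) = K + 8 = 8 + K)
M(o(0, W(2 + 4))) + g*116 = (8 + √11) + 467*116 = (8 + √11) + 54172 = 54180 + √11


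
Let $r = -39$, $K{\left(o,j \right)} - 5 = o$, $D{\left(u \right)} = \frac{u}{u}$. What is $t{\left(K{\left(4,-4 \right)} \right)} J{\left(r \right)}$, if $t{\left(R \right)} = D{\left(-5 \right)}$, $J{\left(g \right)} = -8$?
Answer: $-8$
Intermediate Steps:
$D{\left(u \right)} = 1$
$K{\left(o,j \right)} = 5 + o$
$t{\left(R \right)} = 1$
$t{\left(K{\left(4,-4 \right)} \right)} J{\left(r \right)} = 1 \left(-8\right) = -8$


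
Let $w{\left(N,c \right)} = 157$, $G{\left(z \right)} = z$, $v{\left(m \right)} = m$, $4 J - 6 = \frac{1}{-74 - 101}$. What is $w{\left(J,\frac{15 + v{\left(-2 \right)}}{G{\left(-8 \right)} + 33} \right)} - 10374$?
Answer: $-10217$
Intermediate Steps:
$J = \frac{1049}{700}$ ($J = \frac{3}{2} + \frac{1}{4 \left(-74 - 101\right)} = \frac{3}{2} + \frac{1}{4 \left(-175\right)} = \frac{3}{2} + \frac{1}{4} \left(- \frac{1}{175}\right) = \frac{3}{2} - \frac{1}{700} = \frac{1049}{700} \approx 1.4986$)
$w{\left(J,\frac{15 + v{\left(-2 \right)}}{G{\left(-8 \right)} + 33} \right)} - 10374 = 157 - 10374 = -10217$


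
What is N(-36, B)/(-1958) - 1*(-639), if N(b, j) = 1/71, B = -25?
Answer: 88832501/139018 ≈ 639.00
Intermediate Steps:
N(b, j) = 1/71
N(-36, B)/(-1958) - 1*(-639) = (1/71)/(-1958) - 1*(-639) = (1/71)*(-1/1958) + 639 = -1/139018 + 639 = 88832501/139018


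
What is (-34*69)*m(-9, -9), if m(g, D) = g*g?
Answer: -190026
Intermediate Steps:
m(g, D) = g²
(-34*69)*m(-9, -9) = -34*69*(-9)² = -2346*81 = -190026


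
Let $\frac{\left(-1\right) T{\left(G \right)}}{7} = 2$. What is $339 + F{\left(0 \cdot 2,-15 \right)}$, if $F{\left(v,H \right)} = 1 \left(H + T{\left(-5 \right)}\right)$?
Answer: $310$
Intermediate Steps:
$T{\left(G \right)} = -14$ ($T{\left(G \right)} = \left(-7\right) 2 = -14$)
$F{\left(v,H \right)} = -14 + H$ ($F{\left(v,H \right)} = 1 \left(H - 14\right) = 1 \left(-14 + H\right) = -14 + H$)
$339 + F{\left(0 \cdot 2,-15 \right)} = 339 - 29 = 310$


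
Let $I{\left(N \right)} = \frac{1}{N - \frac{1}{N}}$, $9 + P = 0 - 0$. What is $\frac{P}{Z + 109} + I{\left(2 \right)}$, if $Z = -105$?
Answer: $- \frac{19}{12} \approx -1.5833$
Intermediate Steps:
$P = -9$ ($P = -9 + \left(0 - 0\right) = -9 + \left(0 + 0\right) = -9 + 0 = -9$)
$\frac{P}{Z + 109} + I{\left(2 \right)} = \frac{1}{-105 + 109} \left(-9\right) + \frac{2}{-1 + 2^{2}} = \frac{1}{4} \left(-9\right) + \frac{2}{-1 + 4} = \frac{1}{4} \left(-9\right) + \frac{2}{3} = - \frac{9}{4} + 2 \cdot \frac{1}{3} = - \frac{9}{4} + \frac{2}{3} = - \frac{19}{12}$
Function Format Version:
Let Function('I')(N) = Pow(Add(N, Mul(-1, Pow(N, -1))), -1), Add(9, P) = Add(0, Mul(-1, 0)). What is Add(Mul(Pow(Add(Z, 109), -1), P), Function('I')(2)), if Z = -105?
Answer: Rational(-19, 12) ≈ -1.5833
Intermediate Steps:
P = -9 (P = Add(-9, Add(0, Mul(-1, 0))) = Add(-9, Add(0, 0)) = Add(-9, 0) = -9)
Add(Mul(Pow(Add(Z, 109), -1), P), Function('I')(2)) = Add(Mul(Pow(Add(-105, 109), -1), -9), Mul(2, Pow(Add(-1, Pow(2, 2)), -1))) = Add(Mul(Pow(4, -1), -9), Mul(2, Pow(Add(-1, 4), -1))) = Add(Mul(Rational(1, 4), -9), Mul(2, Pow(3, -1))) = Add(Rational(-9, 4), Mul(2, Rational(1, 3))) = Add(Rational(-9, 4), Rational(2, 3)) = Rational(-19, 12)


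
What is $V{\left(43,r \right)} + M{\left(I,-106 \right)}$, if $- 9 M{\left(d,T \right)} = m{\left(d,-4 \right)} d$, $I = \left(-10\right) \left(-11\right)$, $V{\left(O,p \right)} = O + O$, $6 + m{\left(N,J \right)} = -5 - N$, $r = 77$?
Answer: $\frac{14084}{9} \approx 1564.9$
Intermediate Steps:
$m{\left(N,J \right)} = -11 - N$ ($m{\left(N,J \right)} = -6 - \left(5 + N\right) = -11 - N$)
$V{\left(O,p \right)} = 2 O$
$I = 110$
$M{\left(d,T \right)} = - \frac{d \left(-11 - d\right)}{9}$ ($M{\left(d,T \right)} = - \frac{\left(-11 - d\right) d}{9} = - \frac{d \left(-11 - d\right)}{9}$)
$V{\left(43,r \right)} + M{\left(I,-106 \right)} = 2 \cdot 43 + \frac{1}{9} \cdot 110 \left(11 + 110\right) = 86 + \frac{1}{9} \cdot 110 \cdot 121 = 86 + \frac{13310}{9} = \frac{14084}{9}$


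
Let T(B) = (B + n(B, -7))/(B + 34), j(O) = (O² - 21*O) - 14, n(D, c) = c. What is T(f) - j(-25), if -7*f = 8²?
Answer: -197777/174 ≈ -1136.6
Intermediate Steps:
f = -64/7 (f = -⅐*8² = -⅐*64 = -64/7 ≈ -9.1429)
j(O) = -14 + O² - 21*O
T(B) = (-7 + B)/(34 + B) (T(B) = (B - 7)/(B + 34) = (-7 + B)/(34 + B))
T(f) - j(-25) = (-7 - 64/7)/(34 - 64/7) - (-14 + (-25)² - 21*(-25)) = -113/7/(174/7) - (-14 + 625 + 525) = (7/174)*(-113/7) - 1*1136 = -113/174 - 1136 = -197777/174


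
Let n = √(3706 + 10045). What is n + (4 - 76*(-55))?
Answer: 4184 + √13751 ≈ 4301.3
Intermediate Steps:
n = √13751 ≈ 117.26
n + (4 - 76*(-55)) = √13751 + (4 - 76*(-55)) = √13751 + (4 + 4180) = √13751 + 4184 = 4184 + √13751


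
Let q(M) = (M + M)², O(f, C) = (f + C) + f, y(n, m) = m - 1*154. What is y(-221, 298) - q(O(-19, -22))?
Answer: -14256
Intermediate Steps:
y(n, m) = -154 + m (y(n, m) = m - 154 = -154 + m)
O(f, C) = C + 2*f (O(f, C) = (C + f) + f = C + 2*f)
q(M) = 4*M² (q(M) = (2*M)² = 4*M²)
y(-221, 298) - q(O(-19, -22)) = (-154 + 298) - 4*(-22 + 2*(-19))² = 144 - 4*(-22 - 38)² = 144 - 4*(-60)² = 144 - 4*3600 = 144 - 1*14400 = 144 - 14400 = -14256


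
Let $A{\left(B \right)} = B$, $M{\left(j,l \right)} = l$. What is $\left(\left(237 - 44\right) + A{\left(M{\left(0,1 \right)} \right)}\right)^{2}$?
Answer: $37636$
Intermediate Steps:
$\left(\left(237 - 44\right) + A{\left(M{\left(0,1 \right)} \right)}\right)^{2} = \left(\left(237 - 44\right) + 1\right)^{2} = \left(193 + 1\right)^{2} = 194^{2} = 37636$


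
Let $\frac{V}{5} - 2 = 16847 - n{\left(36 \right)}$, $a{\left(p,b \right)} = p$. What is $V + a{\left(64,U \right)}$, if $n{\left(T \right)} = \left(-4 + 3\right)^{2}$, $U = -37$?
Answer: $84304$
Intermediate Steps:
$n{\left(T \right)} = 1$ ($n{\left(T \right)} = \left(-1\right)^{2} = 1$)
$V = 84240$ ($V = 10 + 5 \left(16847 - 1\right) = 10 + 5 \cdot 16846 = 10 + 84230 = 84240$)
$V + a{\left(64,U \right)} = 84240 + 64 = 84304$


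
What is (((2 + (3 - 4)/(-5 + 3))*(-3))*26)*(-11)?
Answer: 2145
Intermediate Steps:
(((2 + (3 - 4)/(-5 + 3))*(-3))*26)*(-11) = (((2 - 1/(-2))*(-3))*26)*(-11) = (((2 - 1*(-1/2))*(-3))*26)*(-11) = (((2 + 1/2)*(-3))*26)*(-11) = (((5/2)*(-3))*26)*(-11) = -15/2*26*(-11) = -195*(-11) = 2145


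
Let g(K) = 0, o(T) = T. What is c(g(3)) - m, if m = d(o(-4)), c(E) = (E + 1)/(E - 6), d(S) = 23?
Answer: -139/6 ≈ -23.167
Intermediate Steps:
c(E) = (1 + E)/(-6 + E)
m = 23
c(g(3)) - m = (1 + 0)/(-6 + 0) - 1*23 = 1/(-6) - 23 = -1/6*1 - 23 = -1/6 - 23 = -139/6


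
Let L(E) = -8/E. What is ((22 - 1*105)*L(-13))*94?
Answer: -62416/13 ≈ -4801.2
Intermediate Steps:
((22 - 1*105)*L(-13))*94 = ((22 - 1*105)*(-8/(-13)))*94 = ((22 - 105)*(-8*(-1/13)))*94 = -83*8/13*94 = -664/13*94 = -62416/13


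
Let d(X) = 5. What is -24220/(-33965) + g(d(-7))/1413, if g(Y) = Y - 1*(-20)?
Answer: 7014397/9598509 ≈ 0.73078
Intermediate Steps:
g(Y) = 20 + Y (g(Y) = Y + 20 = 20 + Y)
-24220/(-33965) + g(d(-7))/1413 = -24220/(-33965) + (20 + 5)/1413 = -24220*(-1/33965) + 25*(1/1413) = 4844/6793 + 25/1413 = 7014397/9598509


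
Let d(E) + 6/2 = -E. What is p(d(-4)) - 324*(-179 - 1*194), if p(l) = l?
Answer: 120853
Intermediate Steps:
d(E) = -3 - E
p(d(-4)) - 324*(-179 - 1*194) = (-3 - 1*(-4)) - 324*(-179 - 1*194) = (-3 + 4) - 324*(-179 - 194) = 1 - 324*(-373) = 1 + 120852 = 120853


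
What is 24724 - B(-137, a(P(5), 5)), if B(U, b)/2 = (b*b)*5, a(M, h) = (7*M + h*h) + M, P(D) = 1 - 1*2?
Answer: 21834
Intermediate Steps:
P(D) = -1 (P(D) = 1 - 2 = -1)
a(M, h) = h² + 8*M (a(M, h) = (7*M + h²) + M = (h² + 7*M) + M = h² + 8*M)
B(U, b) = 10*b² (B(U, b) = 2*((b*b)*5) = 2*(b²*5) = 2*(5*b²) = 10*b²)
24724 - B(-137, a(P(5), 5)) = 24724 - 10*(5² + 8*(-1))² = 24724 - 10*(25 - 8)² = 24724 - 10*17² = 24724 - 10*289 = 24724 - 1*2890 = 24724 - 2890 = 21834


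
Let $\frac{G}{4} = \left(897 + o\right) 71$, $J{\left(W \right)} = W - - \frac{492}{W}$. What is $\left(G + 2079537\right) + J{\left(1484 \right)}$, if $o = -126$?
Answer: $\frac{853294558}{371} \approx 2.3 \cdot 10^{6}$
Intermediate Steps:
$J{\left(W \right)} = W + \frac{492}{W}$
$G = 218964$ ($G = 4 \left(897 - 126\right) 71 = 4 \cdot 771 \cdot 71 = 4 \cdot 54741 = 218964$)
$\left(G + 2079537\right) + J{\left(1484 \right)} = \left(218964 + 2079537\right) + \left(1484 + \frac{492}{1484}\right) = 2298501 + \left(1484 + 492 \cdot \frac{1}{1484}\right) = 2298501 + \left(1484 + \frac{123}{371}\right) = 2298501 + \frac{550687}{371} = \frac{853294558}{371}$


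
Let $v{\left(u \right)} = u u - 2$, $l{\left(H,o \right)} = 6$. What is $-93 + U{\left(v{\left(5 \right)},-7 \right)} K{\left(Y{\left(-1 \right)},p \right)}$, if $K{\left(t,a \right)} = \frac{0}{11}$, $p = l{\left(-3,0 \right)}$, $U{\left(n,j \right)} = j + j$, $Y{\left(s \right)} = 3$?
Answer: $-93$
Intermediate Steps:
$v{\left(u \right)} = -2 + u^{2}$ ($v{\left(u \right)} = u^{2} - 2 = -2 + u^{2}$)
$U{\left(n,j \right)} = 2 j$
$p = 6$
$K{\left(t,a \right)} = 0$ ($K{\left(t,a \right)} = 0 \cdot \frac{1}{11} = 0$)
$-93 + U{\left(v{\left(5 \right)},-7 \right)} K{\left(Y{\left(-1 \right)},p \right)} = -93 + 2 \left(-7\right) 0 = -93 - 0 = -93 + 0 = -93$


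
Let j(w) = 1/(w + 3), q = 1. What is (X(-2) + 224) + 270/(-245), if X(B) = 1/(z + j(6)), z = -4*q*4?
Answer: 1561405/7007 ≈ 222.83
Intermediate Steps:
j(w) = 1/(3 + w)
z = -16 (z = -4*1*4 = -4*4 = -16)
X(B) = -9/143 (X(B) = 1/(-16 + 1/(3 + 6)) = 1/(-16 + 1/9) = 1/(-16 + ⅑) = 1/(-143/9) = -9/143)
(X(-2) + 224) + 270/(-245) = (-9/143 + 224) + 270/(-245) = 32023/143 + 270*(-1/245) = 32023/143 - 54/49 = 1561405/7007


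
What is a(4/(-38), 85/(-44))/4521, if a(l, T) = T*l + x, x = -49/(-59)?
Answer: 8499/37165634 ≈ 0.00022868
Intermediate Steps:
x = 49/59 (x = -49*(-1/59) = 49/59 ≈ 0.83051)
a(l, T) = 49/59 + T*l (a(l, T) = T*l + 49/59 = 49/59 + T*l)
a(4/(-38), 85/(-44))/4521 = (49/59 + (85/(-44))*(4/(-38)))/4521 = (49/59 + (85*(-1/44))*(4*(-1/38)))*(1/4521) = (49/59 - 85/44*(-2/19))*(1/4521) = (49/59 + 85/418)*(1/4521) = (25497/24662)*(1/4521) = 8499/37165634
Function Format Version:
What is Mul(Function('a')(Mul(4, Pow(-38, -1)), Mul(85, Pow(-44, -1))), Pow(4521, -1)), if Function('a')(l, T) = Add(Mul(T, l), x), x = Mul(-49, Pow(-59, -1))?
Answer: Rational(8499, 37165634) ≈ 0.00022868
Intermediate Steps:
x = Rational(49, 59) (x = Mul(-49, Rational(-1, 59)) = Rational(49, 59) ≈ 0.83051)
Function('a')(l, T) = Add(Rational(49, 59), Mul(T, l)) (Function('a')(l, T) = Add(Mul(T, l), Rational(49, 59)) = Add(Rational(49, 59), Mul(T, l)))
Mul(Function('a')(Mul(4, Pow(-38, -1)), Mul(85, Pow(-44, -1))), Pow(4521, -1)) = Mul(Add(Rational(49, 59), Mul(Mul(85, Pow(-44, -1)), Mul(4, Pow(-38, -1)))), Pow(4521, -1)) = Mul(Add(Rational(49, 59), Mul(Mul(85, Rational(-1, 44)), Mul(4, Rational(-1, 38)))), Rational(1, 4521)) = Mul(Add(Rational(49, 59), Mul(Rational(-85, 44), Rational(-2, 19))), Rational(1, 4521)) = Mul(Add(Rational(49, 59), Rational(85, 418)), Rational(1, 4521)) = Mul(Rational(25497, 24662), Rational(1, 4521)) = Rational(8499, 37165634)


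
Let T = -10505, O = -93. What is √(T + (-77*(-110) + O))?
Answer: 4*I*√133 ≈ 46.13*I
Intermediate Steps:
√(T + (-77*(-110) + O)) = √(-10505 + (-77*(-110) - 93)) = √(-10505 + (8470 - 93)) = √(-10505 + 8377) = √(-2128) = 4*I*√133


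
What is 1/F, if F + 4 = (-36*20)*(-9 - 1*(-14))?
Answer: -1/3604 ≈ -0.00027747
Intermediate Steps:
F = -3604 (F = -4 + (-36*20)*(-9 - 1*(-14)) = -4 - 720*(-9 + 14) = -4 - 720*5 = -4 - 3600 = -3604)
1/F = 1/(-3604) = -1/3604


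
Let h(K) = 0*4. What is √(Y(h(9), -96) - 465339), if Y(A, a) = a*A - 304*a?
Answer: I*√436155 ≈ 660.42*I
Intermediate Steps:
h(K) = 0
Y(A, a) = -304*a + A*a (Y(A, a) = A*a - 304*a = -304*a + A*a)
√(Y(h(9), -96) - 465339) = √(-96*(-304 + 0) - 465339) = √(-96*(-304) - 465339) = √(29184 - 465339) = √(-436155) = I*√436155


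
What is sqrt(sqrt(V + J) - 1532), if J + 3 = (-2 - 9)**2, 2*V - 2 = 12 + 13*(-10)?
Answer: sqrt(-1532 + 2*sqrt(15)) ≈ 39.042*I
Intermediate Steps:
V = -58 (V = 1 + (12 + 13*(-10))/2 = 1 + (12 - 130)/2 = 1 + (1/2)*(-118) = 1 - 59 = -58)
J = 118 (J = -3 + (-2 - 9)**2 = -3 + (-11)**2 = -3 + 121 = 118)
sqrt(sqrt(V + J) - 1532) = sqrt(sqrt(-58 + 118) - 1532) = sqrt(sqrt(60) - 1532) = sqrt(2*sqrt(15) - 1532) = sqrt(-1532 + 2*sqrt(15))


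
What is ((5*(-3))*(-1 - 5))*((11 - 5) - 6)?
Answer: 0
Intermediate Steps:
((5*(-3))*(-1 - 5))*((11 - 5) - 6) = (-15*(-6))*(6 - 6) = 90*0 = 0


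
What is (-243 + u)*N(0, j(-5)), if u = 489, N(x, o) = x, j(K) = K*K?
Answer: 0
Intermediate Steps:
j(K) = K²
(-243 + u)*N(0, j(-5)) = (-243 + 489)*0 = 246*0 = 0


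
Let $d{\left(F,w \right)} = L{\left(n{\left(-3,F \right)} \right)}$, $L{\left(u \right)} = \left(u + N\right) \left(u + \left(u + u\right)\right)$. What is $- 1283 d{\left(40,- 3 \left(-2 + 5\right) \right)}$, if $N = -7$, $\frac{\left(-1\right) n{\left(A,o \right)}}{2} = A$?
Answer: $23094$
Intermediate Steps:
$n{\left(A,o \right)} = - 2 A$
$L{\left(u \right)} = 3 u \left(-7 + u\right)$ ($L{\left(u \right)} = \left(u - 7\right) \left(u + \left(u + u\right)\right) = \left(-7 + u\right) \left(u + 2 u\right) = \left(-7 + u\right) 3 u = 3 u \left(-7 + u\right)$)
$d{\left(F,w \right)} = -18$ ($d{\left(F,w \right)} = 3 \left(\left(-2\right) \left(-3\right)\right) \left(-7 - -6\right) = 3 \cdot 6 \left(-7 + 6\right) = 3 \cdot 6 \left(-1\right) = -18$)
$- 1283 d{\left(40,- 3 \left(-2 + 5\right) \right)} = \left(-1283\right) \left(-18\right) = 23094$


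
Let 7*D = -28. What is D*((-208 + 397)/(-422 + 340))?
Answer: 378/41 ≈ 9.2195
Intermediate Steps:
D = -4 (D = (⅐)*(-28) = -4)
D*((-208 + 397)/(-422 + 340)) = -4*(-208 + 397)/(-422 + 340) = -756/(-82) = -756*(-1)/82 = -4*(-189/82) = 378/41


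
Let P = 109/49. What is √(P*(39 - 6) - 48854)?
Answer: I*√2390249/7 ≈ 220.86*I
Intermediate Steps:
P = 109/49 (P = 109*(1/49) = 109/49 ≈ 2.2245)
√(P*(39 - 6) - 48854) = √(109*(39 - 6)/49 - 48854) = √((109/49)*33 - 48854) = √(3597/49 - 48854) = √(-2390249/49) = I*√2390249/7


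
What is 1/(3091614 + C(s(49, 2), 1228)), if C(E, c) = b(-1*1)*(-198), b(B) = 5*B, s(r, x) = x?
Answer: 1/3092604 ≈ 3.2335e-7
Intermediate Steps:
C(E, c) = 990 (C(E, c) = (5*(-1*1))*(-198) = (5*(-1))*(-198) = -5*(-198) = 990)
1/(3091614 + C(s(49, 2), 1228)) = 1/(3091614 + 990) = 1/3092604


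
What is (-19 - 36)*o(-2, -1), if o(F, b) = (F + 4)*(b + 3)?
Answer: -220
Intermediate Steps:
o(F, b) = (3 + b)*(4 + F) (o(F, b) = (4 + F)*(3 + b) = (3 + b)*(4 + F))
(-19 - 36)*o(-2, -1) = (-19 - 36)*(12 + 3*(-2) + 4*(-1) - 2*(-1)) = -55*(12 - 6 - 4 + 2) = -55*4 = -220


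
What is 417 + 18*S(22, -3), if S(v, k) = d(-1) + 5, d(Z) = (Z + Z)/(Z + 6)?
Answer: 2499/5 ≈ 499.80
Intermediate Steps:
d(Z) = 2*Z/(6 + Z) (d(Z) = (2*Z)/(6 + Z) = 2*Z/(6 + Z))
S(v, k) = 23/5 (S(v, k) = 2*(-1)/(6 - 1) + 5 = 2*(-1)/5 + 5 = 2*(-1)*(1/5) + 5 = -2/5 + 5 = 23/5)
417 + 18*S(22, -3) = 417 + 18*(23/5) = 417 + 414/5 = 2499/5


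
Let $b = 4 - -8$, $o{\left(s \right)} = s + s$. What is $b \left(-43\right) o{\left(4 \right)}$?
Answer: $-4128$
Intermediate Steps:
$o{\left(s \right)} = 2 s$
$b = 12$ ($b = 4 + 8 = 12$)
$b \left(-43\right) o{\left(4 \right)} = 12 \left(-43\right) 2 \cdot 4 = \left(-516\right) 8 = -4128$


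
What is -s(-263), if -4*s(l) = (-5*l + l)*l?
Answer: -69169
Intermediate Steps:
s(l) = l**2 (s(l) = -(-5*l + l)*l/4 = -(-4*l)*l/4 = -(-1)*l**2 = l**2)
-s(-263) = -1*(-263)**2 = -1*69169 = -69169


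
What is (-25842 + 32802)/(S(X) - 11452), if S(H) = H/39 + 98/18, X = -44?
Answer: -814320/1339379 ≈ -0.60798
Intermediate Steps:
S(H) = 49/9 + H/39 (S(H) = H*(1/39) + 98*(1/18) = H/39 + 49/9 = 49/9 + H/39)
(-25842 + 32802)/(S(X) - 11452) = (-25842 + 32802)/((49/9 + (1/39)*(-44)) - 11452) = 6960/((49/9 - 44/39) - 11452) = 6960/(505/117 - 11452) = 6960/(-1339379/117) = 6960*(-117/1339379) = -814320/1339379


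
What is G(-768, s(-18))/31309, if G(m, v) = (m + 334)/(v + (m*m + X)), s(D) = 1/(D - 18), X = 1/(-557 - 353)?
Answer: -7108920/302486162900923 ≈ -2.3502e-8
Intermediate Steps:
X = -1/910 (X = 1/(-910) = -1/910 ≈ -0.0010989)
s(D) = 1/(-18 + D)
G(m, v) = (334 + m)/(-1/910 + v + m²) (G(m, v) = (m + 334)/(v + (m*m - 1/910)) = (334 + m)/(v + (m² - 1/910)) = (334 + m)/(v + (-1/910 + m²)) = (334 + m)/(-1/910 + v + m²))
G(-768, s(-18))/31309 = (910*(334 - 768)/(-1 + 910/(-18 - 18) + 910*(-768)²))/31309 = (910*(-434)/(-1 + 910/(-36) + 910*589824))*(1/31309) = (910*(-434)/(-1 + 910*(-1/36) + 536739840))*(1/31309) = (910*(-434)/(-1 - 455/18 + 536739840))*(1/31309) = (910*(-434)/(9661316647/18))*(1/31309) = (910*(18/9661316647)*(-434))*(1/31309) = -7108920/9661316647*1/31309 = -7108920/302486162900923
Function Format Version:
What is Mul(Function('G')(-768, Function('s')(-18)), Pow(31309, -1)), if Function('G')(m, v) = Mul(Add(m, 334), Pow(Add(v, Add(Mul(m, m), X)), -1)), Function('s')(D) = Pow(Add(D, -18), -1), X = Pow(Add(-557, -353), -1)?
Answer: Rational(-7108920, 302486162900923) ≈ -2.3502e-8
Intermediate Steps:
X = Rational(-1, 910) (X = Pow(-910, -1) = Rational(-1, 910) ≈ -0.0010989)
Function('s')(D) = Pow(Add(-18, D), -1)
Function('G')(m, v) = Mul(Pow(Add(Rational(-1, 910), v, Pow(m, 2)), -1), Add(334, m)) (Function('G')(m, v) = Mul(Add(m, 334), Pow(Add(v, Add(Mul(m, m), Rational(-1, 910))), -1)) = Mul(Add(334, m), Pow(Add(v, Add(Pow(m, 2), Rational(-1, 910))), -1)) = Mul(Add(334, m), Pow(Add(v, Add(Rational(-1, 910), Pow(m, 2))), -1)) = Mul(Add(334, m), Pow(Add(Rational(-1, 910), v, Pow(m, 2)), -1)) = Mul(Pow(Add(Rational(-1, 910), v, Pow(m, 2)), -1), Add(334, m)))
Mul(Function('G')(-768, Function('s')(-18)), Pow(31309, -1)) = Mul(Mul(910, Pow(Add(-1, Mul(910, Pow(Add(-18, -18), -1)), Mul(910, Pow(-768, 2))), -1), Add(334, -768)), Pow(31309, -1)) = Mul(Mul(910, Pow(Add(-1, Mul(910, Pow(-36, -1)), Mul(910, 589824)), -1), -434), Rational(1, 31309)) = Mul(Mul(910, Pow(Add(-1, Mul(910, Rational(-1, 36)), 536739840), -1), -434), Rational(1, 31309)) = Mul(Mul(910, Pow(Add(-1, Rational(-455, 18), 536739840), -1), -434), Rational(1, 31309)) = Mul(Mul(910, Pow(Rational(9661316647, 18), -1), -434), Rational(1, 31309)) = Mul(Mul(910, Rational(18, 9661316647), -434), Rational(1, 31309)) = Mul(Rational(-7108920, 9661316647), Rational(1, 31309)) = Rational(-7108920, 302486162900923)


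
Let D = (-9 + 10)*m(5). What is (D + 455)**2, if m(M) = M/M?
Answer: 207936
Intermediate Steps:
m(M) = 1
D = 1 (D = (-9 + 10)*1 = 1*1 = 1)
(D + 455)**2 = (1 + 455)**2 = 456**2 = 207936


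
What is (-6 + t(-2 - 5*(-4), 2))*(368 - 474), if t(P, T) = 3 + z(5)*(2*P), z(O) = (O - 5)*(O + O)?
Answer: 318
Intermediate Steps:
z(O) = 2*O*(-5 + O) (z(O) = (-5 + O)*(2*O) = 2*O*(-5 + O))
t(P, T) = 3 (t(P, T) = 3 + (2*5*(-5 + 5))*(2*P) = 3 + (2*5*0)*(2*P) = 3 + 0*(2*P) = 3 + 0 = 3)
(-6 + t(-2 - 5*(-4), 2))*(368 - 474) = (-6 + 3)*(368 - 474) = -3*(-106) = 318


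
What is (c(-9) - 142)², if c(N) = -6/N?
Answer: 179776/9 ≈ 19975.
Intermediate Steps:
(c(-9) - 142)² = (-6/(-9) - 142)² = (-6*(-⅑) - 142)² = (⅔ - 142)² = (-424/3)² = 179776/9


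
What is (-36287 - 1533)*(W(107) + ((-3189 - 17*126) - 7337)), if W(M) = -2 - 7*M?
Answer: 507506580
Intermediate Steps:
(-36287 - 1533)*(W(107) + ((-3189 - 17*126) - 7337)) = (-36287 - 1533)*((-2 - 7*107) + ((-3189 - 17*126) - 7337)) = -37820*((-2 - 749) + ((-3189 - 2142) - 7337)) = -37820*(-751 + (-5331 - 7337)) = -37820*(-751 - 12668) = -37820*(-13419) = 507506580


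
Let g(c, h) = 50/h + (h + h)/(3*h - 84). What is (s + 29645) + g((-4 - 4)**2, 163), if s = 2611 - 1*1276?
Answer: 2045218088/66015 ≈ 30981.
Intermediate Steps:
s = 1335 (s = 2611 - 1276 = 1335)
g(c, h) = 50/h + 2*h/(-84 + 3*h) (g(c, h) = 50/h + (2*h)/(-84 + 3*h) = 50/h + 2*h/(-84 + 3*h))
(s + 29645) + g((-4 - 4)**2, 163) = (1335 + 29645) + (2/3)*(-2100 + 163**2 + 75*163)/(163*(-28 + 163)) = 30980 + (2/3)*(1/163)*(-2100 + 26569 + 12225)/135 = 30980 + (2/3)*(1/163)*(1/135)*36694 = 30980 + 73388/66015 = 2045218088/66015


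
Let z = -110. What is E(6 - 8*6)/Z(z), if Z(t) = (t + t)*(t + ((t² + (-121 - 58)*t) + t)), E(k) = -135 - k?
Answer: 93/6945400 ≈ 1.3390e-5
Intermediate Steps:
Z(t) = 2*t*(t² - 177*t) (Z(t) = (2*t)*(t + ((t² - 179*t) + t)) = (2*t)*(t + (t² - 178*t)) = (2*t)*(t² - 177*t) = 2*t*(t² - 177*t))
E(6 - 8*6)/Z(z) = (-135 - (6 - 8*6))/((2*(-110)²*(-177 - 110))) = (-135 - (6 - 48))/((2*12100*(-287))) = (-135 - 1*(-42))/(-6945400) = (-135 + 42)*(-1/6945400) = -93*(-1/6945400) = 93/6945400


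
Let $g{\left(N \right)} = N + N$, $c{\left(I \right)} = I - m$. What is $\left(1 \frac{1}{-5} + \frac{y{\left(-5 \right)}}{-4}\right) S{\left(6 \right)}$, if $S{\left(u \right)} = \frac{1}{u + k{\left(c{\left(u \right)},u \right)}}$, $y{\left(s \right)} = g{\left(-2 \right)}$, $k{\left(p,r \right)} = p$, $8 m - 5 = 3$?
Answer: $\frac{4}{55} \approx 0.072727$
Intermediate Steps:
$m = 1$ ($m = \frac{5}{8} + \frac{1}{8} \cdot 3 = \frac{5}{8} + \frac{3}{8} = 1$)
$c{\left(I \right)} = -1 + I$ ($c{\left(I \right)} = I - 1 = -1 + I$)
$g{\left(N \right)} = 2 N$
$y{\left(s \right)} = -4$ ($y{\left(s \right)} = 2 \left(-2\right) = -4$)
$S{\left(u \right)} = \frac{1}{-1 + 2 u}$ ($S{\left(u \right)} = \frac{1}{u + \left(-1 + u\right)} = \frac{1}{-1 + 2 u}$)
$\left(1 \frac{1}{-5} + \frac{y{\left(-5 \right)}}{-4}\right) S{\left(6 \right)} = \frac{1 \frac{1}{-5} - \frac{4}{-4}}{-1 + 2 \cdot 6} = \frac{1 \left(- \frac{1}{5}\right) - -1}{-1 + 12} = \frac{- \frac{1}{5} + 1}{11} = \frac{4}{5} \cdot \frac{1}{11} = \frac{4}{55}$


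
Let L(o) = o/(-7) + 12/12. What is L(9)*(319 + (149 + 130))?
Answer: -1196/7 ≈ -170.86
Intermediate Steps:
L(o) = 1 - o/7 (L(o) = o*(-⅐) + 12*(1/12) = -o/7 + 1 = 1 - o/7)
L(9)*(319 + (149 + 130)) = (1 - ⅐*9)*(319 + (149 + 130)) = (1 - 9/7)*(319 + 279) = -2/7*598 = -1196/7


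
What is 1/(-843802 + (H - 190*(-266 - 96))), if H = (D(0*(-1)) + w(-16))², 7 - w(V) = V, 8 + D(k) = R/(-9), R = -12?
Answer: -9/6972797 ≈ -1.2907e-6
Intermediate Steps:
D(k) = -20/3 (D(k) = -8 - 12/(-9) = -8 - 12*(-⅑) = -8 + 4/3 = -20/3)
w(V) = 7 - V
H = 2401/9 (H = (-20/3 + (7 - 1*(-16)))² = (-20/3 + (7 + 16))² = (-20/3 + 23)² = (49/3)² = 2401/9 ≈ 266.78)
1/(-843802 + (H - 190*(-266 - 96))) = 1/(-843802 + (2401/9 - 190*(-266 - 96))) = 1/(-843802 + (2401/9 - 190*(-362))) = 1/(-843802 + (2401/9 + 68780)) = 1/(-843802 + 621421/9) = 1/(-6972797/9) = -9/6972797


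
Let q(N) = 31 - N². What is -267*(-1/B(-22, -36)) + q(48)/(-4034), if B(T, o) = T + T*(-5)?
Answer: 638551/177496 ≈ 3.5975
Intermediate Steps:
B(T, o) = -4*T (B(T, o) = T - 5*T = -4*T)
-267*(-1/B(-22, -36)) + q(48)/(-4034) = -267/((-(-4)*(-22))) + (31 - 1*48²)/(-4034) = -267/((-1*88)) + (31 - 1*2304)*(-1/4034) = -267/(-88) + (31 - 2304)*(-1/4034) = -267*(-1/88) - 2273*(-1/4034) = 267/88 + 2273/4034 = 638551/177496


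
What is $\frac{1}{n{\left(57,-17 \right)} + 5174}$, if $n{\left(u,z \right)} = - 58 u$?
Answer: $\frac{1}{1868} \approx 0.00053533$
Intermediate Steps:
$\frac{1}{n{\left(57,-17 \right)} + 5174} = \frac{1}{\left(-58\right) 57 + 5174} = \frac{1}{-3306 + 5174} = \frac{1}{1868}$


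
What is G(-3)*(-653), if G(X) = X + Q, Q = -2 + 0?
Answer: 3265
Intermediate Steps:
Q = -2
G(X) = -2 + X (G(X) = X - 2 = -2 + X)
G(-3)*(-653) = (-2 - 3)*(-653) = -5*(-653) = 3265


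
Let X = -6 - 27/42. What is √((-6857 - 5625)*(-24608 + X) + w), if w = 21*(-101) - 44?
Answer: 5*√602186102/7 ≈ 17528.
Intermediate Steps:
w = -2165 (w = -2121 - 44 = -2165)
X = -93/14 (X = -6 + (1/42)*(-27) = -6 - 9/14 = -93/14 ≈ -6.6429)
√((-6857 - 5625)*(-24608 + X) + w) = √((-6857 - 5625)*(-24608 - 93/14) - 2165) = √(-12482*(-344605/14) - 2165) = √(2150679805/7 - 2165) = √(2150664650/7) = 5*√602186102/7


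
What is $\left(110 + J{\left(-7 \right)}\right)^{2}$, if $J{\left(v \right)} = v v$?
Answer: $25281$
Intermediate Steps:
$J{\left(v \right)} = v^{2}$
$\left(110 + J{\left(-7 \right)}\right)^{2} = \left(110 + \left(-7\right)^{2}\right)^{2} = \left(110 + 49\right)^{2} = 159^{2} = 25281$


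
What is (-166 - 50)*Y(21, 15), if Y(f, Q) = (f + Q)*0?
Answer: 0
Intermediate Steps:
Y(f, Q) = 0 (Y(f, Q) = (Q + f)*0 = 0)
(-166 - 50)*Y(21, 15) = (-166 - 50)*0 = -216*0 = 0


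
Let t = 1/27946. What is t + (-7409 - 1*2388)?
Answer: -273786961/27946 ≈ -9797.0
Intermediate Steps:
t = 1/27946 ≈ 3.5783e-5
t + (-7409 - 1*2388) = 1/27946 + (-7409 - 1*2388) = 1/27946 + (-7409 - 2388) = 1/27946 - 9797 = -273786961/27946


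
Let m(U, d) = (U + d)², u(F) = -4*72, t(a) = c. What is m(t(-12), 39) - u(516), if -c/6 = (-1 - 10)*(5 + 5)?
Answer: 488889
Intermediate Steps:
c = 660 (c = -6*(-1 - 10)*(5 + 5) = -(-66)*10 = -6*(-110) = 660)
t(a) = 660
u(F) = -288
m(t(-12), 39) - u(516) = (660 + 39)² - 1*(-288) = 699² + 288 = 488601 + 288 = 488889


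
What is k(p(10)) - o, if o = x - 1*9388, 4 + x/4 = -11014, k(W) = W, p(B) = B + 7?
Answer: 53477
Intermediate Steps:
p(B) = 7 + B
x = -44072 (x = -16 + 4*(-11014) = -16 - 44056 = -44072)
o = -53460 (o = -44072 - 1*9388 = -44072 - 9388 = -53460)
k(p(10)) - o = (7 + 10) - 1*(-53460) = 17 + 53460 = 53477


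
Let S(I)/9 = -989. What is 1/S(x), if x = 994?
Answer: -1/8901 ≈ -0.00011235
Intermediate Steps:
S(I) = -8901 (S(I) = 9*(-989) = -8901)
1/S(x) = 1/(-8901) = -1/8901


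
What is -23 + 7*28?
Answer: 173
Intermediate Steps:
-23 + 7*28 = -23 + 196 = 173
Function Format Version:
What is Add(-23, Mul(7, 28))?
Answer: 173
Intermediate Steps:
Add(-23, Mul(7, 28)) = Add(-23, 196) = 173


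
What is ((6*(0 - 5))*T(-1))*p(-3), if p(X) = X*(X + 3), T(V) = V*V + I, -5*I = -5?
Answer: 0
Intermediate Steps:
I = 1 (I = -1/5*(-5) = 1)
T(V) = 1 + V**2 (T(V) = V*V + 1 = V**2 + 1 = 1 + V**2)
p(X) = X*(3 + X)
((6*(0 - 5))*T(-1))*p(-3) = ((6*(0 - 5))*(1 + (-1)**2))*(-3*(3 - 3)) = ((6*(-5))*(1 + 1))*(-3*0) = -30*2*0 = -60*0 = 0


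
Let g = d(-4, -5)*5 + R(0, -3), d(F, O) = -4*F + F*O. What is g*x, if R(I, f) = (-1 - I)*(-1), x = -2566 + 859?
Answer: -308967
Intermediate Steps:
x = -1707
R(I, f) = 1 + I
g = 181 (g = -4*(-4 - 5)*5 + (1 + 0) = -4*(-9)*5 + 1 = 36*5 + 1 = 180 + 1 = 181)
g*x = 181*(-1707) = -308967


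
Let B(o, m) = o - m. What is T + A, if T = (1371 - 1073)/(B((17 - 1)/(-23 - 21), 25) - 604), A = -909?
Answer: -6296285/6923 ≈ -909.47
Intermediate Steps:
T = -3278/6923 (T = (1371 - 1073)/(((17 - 1)/(-23 - 21) - 1*25) - 604) = 298/((16/(-44) - 25) - 604) = 298/((16*(-1/44) - 25) - 604) = 298/((-4/11 - 25) - 604) = 298/(-279/11 - 604) = 298/(-6923/11) = 298*(-11/6923) = -3278/6923 ≈ -0.47349)
T + A = -3278/6923 - 909 = -6296285/6923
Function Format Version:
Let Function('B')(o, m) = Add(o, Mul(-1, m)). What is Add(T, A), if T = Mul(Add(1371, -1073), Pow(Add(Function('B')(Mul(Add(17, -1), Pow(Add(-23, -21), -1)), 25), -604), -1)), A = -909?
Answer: Rational(-6296285, 6923) ≈ -909.47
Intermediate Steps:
T = Rational(-3278, 6923) (T = Mul(Add(1371, -1073), Pow(Add(Add(Mul(Add(17, -1), Pow(Add(-23, -21), -1)), Mul(-1, 25)), -604), -1)) = Mul(298, Pow(Add(Add(Mul(16, Pow(-44, -1)), -25), -604), -1)) = Mul(298, Pow(Add(Add(Mul(16, Rational(-1, 44)), -25), -604), -1)) = Mul(298, Pow(Add(Add(Rational(-4, 11), -25), -604), -1)) = Mul(298, Pow(Add(Rational(-279, 11), -604), -1)) = Mul(298, Pow(Rational(-6923, 11), -1)) = Mul(298, Rational(-11, 6923)) = Rational(-3278, 6923) ≈ -0.47349)
Add(T, A) = Add(Rational(-3278, 6923), -909) = Rational(-6296285, 6923)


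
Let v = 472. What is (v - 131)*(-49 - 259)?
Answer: -105028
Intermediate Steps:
(v - 131)*(-49 - 259) = (472 - 131)*(-49 - 259) = 341*(-308) = -105028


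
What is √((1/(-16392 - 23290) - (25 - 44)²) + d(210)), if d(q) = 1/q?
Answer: I*√1566777101958285/2083305 ≈ 19.0*I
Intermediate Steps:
√((1/(-16392 - 23290) - (25 - 44)²) + d(210)) = √((1/(-16392 - 23290) - (25 - 44)²) + 1/210) = √((1/(-39682) - 1*(-19)²) + 1/210) = √((-1/39682 - 1*361) + 1/210) = √((-1/39682 - 361) + 1/210) = √(-14325203/39682 + 1/210) = √(-752063237/2083305) = I*√1566777101958285/2083305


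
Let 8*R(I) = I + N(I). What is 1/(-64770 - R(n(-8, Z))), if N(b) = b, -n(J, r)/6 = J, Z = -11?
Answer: -1/64782 ≈ -1.5436e-5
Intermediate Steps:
n(J, r) = -6*J
R(I) = I/4 (R(I) = (I + I)/8 = (2*I)/8 = I/4)
1/(-64770 - R(n(-8, Z))) = 1/(-64770 - (-6*(-8))/4) = 1/(-64770 - 48/4) = 1/(-64770 - 1*12) = 1/(-64770 - 12) = 1/(-64782) = -1/64782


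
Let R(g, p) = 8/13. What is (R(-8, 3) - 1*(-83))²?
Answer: 1181569/169 ≈ 6991.5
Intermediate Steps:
R(g, p) = 8/13 (R(g, p) = 8*(1/13) = 8/13)
(R(-8, 3) - 1*(-83))² = (8/13 - 1*(-83))² = (8/13 + 83)² = (1087/13)² = 1181569/169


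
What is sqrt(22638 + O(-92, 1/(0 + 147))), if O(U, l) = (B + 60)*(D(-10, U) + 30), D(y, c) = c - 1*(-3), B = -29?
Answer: sqrt(20809) ≈ 144.25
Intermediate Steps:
D(y, c) = 3 + c (D(y, c) = c + 3 = 3 + c)
O(U, l) = 1023 + 31*U (O(U, l) = (-29 + 60)*((3 + U) + 30) = 31*(33 + U) = 1023 + 31*U)
sqrt(22638 + O(-92, 1/(0 + 147))) = sqrt(22638 + (1023 + 31*(-92))) = sqrt(22638 + (1023 - 2852)) = sqrt(22638 - 1829) = sqrt(20809)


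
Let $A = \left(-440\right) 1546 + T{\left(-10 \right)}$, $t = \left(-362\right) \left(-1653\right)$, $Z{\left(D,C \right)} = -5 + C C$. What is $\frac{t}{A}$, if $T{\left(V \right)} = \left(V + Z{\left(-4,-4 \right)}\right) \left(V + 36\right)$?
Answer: $- \frac{99731}{113369} \approx -0.8797$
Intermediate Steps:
$Z{\left(D,C \right)} = -5 + C^{2}$
$T{\left(V \right)} = \left(11 + V\right) \left(36 + V\right)$ ($T{\left(V \right)} = \left(V - \left(5 - \left(-4\right)^{2}\right)\right) \left(V + 36\right) = \left(V + \left(-5 + 16\right)\right) \left(36 + V\right) = \left(V + 11\right) \left(36 + V\right) = \left(11 + V\right) \left(36 + V\right)$)
$t = 598386$
$A = -680214$ ($A = \left(-440\right) 1546 + \left(396 + \left(-10\right)^{2} + 47 \left(-10\right)\right) = -680240 + \left(396 + 100 - 470\right) = -680240 + 26 = -680214$)
$\frac{t}{A} = \frac{598386}{-680214} = 598386 \left(- \frac{1}{680214}\right) = - \frac{99731}{113369}$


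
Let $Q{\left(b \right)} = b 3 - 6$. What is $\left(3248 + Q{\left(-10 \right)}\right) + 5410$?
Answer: $8622$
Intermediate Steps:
$Q{\left(b \right)} = -6 + 3 b$ ($Q{\left(b \right)} = 3 b - 6 = -6 + 3 b$)
$\left(3248 + Q{\left(-10 \right)}\right) + 5410 = \left(3248 + \left(-6 + 3 \left(-10\right)\right)\right) + 5410 = \left(3248 - 36\right) + 5410 = 3212 + 5410 = 8622$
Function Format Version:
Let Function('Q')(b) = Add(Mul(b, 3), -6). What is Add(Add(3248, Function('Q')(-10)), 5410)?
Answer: 8622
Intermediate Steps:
Function('Q')(b) = Add(-6, Mul(3, b)) (Function('Q')(b) = Add(Mul(3, b), -6) = Add(-6, Mul(3, b)))
Add(Add(3248, Function('Q')(-10)), 5410) = Add(Add(3248, Add(-6, Mul(3, -10))), 5410) = Add(Add(3248, Add(-6, -30)), 5410) = Add(Add(3248, -36), 5410) = Add(3212, 5410) = 8622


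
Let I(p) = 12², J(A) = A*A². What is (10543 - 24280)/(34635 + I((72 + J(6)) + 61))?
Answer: -4579/11593 ≈ -0.39498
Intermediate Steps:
J(A) = A³
I(p) = 144
(10543 - 24280)/(34635 + I((72 + J(6)) + 61)) = (10543 - 24280)/(34635 + 144) = -13737/34779 = -13737*1/34779 = -4579/11593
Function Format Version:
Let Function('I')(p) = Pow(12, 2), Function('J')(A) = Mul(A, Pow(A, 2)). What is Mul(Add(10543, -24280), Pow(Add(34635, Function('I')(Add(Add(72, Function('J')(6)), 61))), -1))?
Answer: Rational(-4579, 11593) ≈ -0.39498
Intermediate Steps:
Function('J')(A) = Pow(A, 3)
Function('I')(p) = 144
Mul(Add(10543, -24280), Pow(Add(34635, Function('I')(Add(Add(72, Function('J')(6)), 61))), -1)) = Mul(Add(10543, -24280), Pow(Add(34635, 144), -1)) = Mul(-13737, Pow(34779, -1)) = Mul(-13737, Rational(1, 34779)) = Rational(-4579, 11593)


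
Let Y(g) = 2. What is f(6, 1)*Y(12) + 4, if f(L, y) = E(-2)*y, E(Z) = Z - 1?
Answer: -2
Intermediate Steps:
E(Z) = -1 + Z
f(L, y) = -3*y (f(L, y) = (-1 - 2)*y = -3*y)
f(6, 1)*Y(12) + 4 = -3*1*2 + 4 = -3*2 + 4 = -6 + 4 = -2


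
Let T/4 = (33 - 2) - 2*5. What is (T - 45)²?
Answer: 1521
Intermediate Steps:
T = 84 (T = 4*((33 - 2) - 2*5) = 4*(31 - 10) = 4*21 = 84)
(T - 45)² = (84 - 45)² = 39² = 1521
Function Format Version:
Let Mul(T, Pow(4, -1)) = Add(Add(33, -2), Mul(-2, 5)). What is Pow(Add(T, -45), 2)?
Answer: 1521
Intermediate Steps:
T = 84 (T = Mul(4, Add(Add(33, -2), Mul(-2, 5))) = Mul(4, Add(31, -10)) = Mul(4, 21) = 84)
Pow(Add(T, -45), 2) = Pow(Add(84, -45), 2) = Pow(39, 2) = 1521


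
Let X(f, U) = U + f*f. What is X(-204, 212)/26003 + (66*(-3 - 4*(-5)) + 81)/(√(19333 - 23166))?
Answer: 41828/26003 - 1203*I*√3833/3833 ≈ 1.6086 - 19.431*I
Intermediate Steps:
X(f, U) = U + f²
X(-204, 212)/26003 + (66*(-3 - 4*(-5)) + 81)/(√(19333 - 23166)) = (212 + (-204)²)/26003 + (66*(-3 - 4*(-5)) + 81)/(√(19333 - 23166)) = (212 + 41616)*(1/26003) + (66*(-3 + 20) + 81)/(√(-3833)) = 41828*(1/26003) + (66*17 + 81)/((I*√3833)) = 41828/26003 + (1122 + 81)*(-I*√3833/3833) = 41828/26003 + 1203*(-I*√3833/3833) = 41828/26003 - 1203*I*√3833/3833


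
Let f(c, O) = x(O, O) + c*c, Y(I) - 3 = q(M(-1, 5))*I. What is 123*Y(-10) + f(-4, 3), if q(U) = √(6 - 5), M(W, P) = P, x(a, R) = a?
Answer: -842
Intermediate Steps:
q(U) = 1 (q(U) = √1 = 1)
Y(I) = 3 + I (Y(I) = 3 + 1*I = 3 + I)
f(c, O) = O + c² (f(c, O) = O + c*c = O + c²)
123*Y(-10) + f(-4, 3) = 123*(3 - 10) + (3 + (-4)²) = 123*(-7) + (3 + 16) = -861 + 19 = -842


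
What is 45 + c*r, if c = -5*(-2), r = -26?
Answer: -215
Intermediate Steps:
c = 10
45 + c*r = 45 + 10*(-26) = 45 - 260 = -215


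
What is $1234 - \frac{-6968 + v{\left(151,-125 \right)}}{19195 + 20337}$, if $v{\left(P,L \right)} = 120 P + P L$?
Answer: $\frac{48790211}{39532} \approx 1234.2$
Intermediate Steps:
$v{\left(P,L \right)} = 120 P + L P$
$1234 - \frac{-6968 + v{\left(151,-125 \right)}}{19195 + 20337} = 1234 - \frac{-6968 + 151 \left(120 - 125\right)}{19195 + 20337} = 1234 - \frac{-6968 + 151 \left(-5\right)}{39532} = 1234 - \left(-6968 - 755\right) \frac{1}{39532} = 1234 - \left(-7723\right) \frac{1}{39532} = 1234 - - \frac{7723}{39532} = 1234 + \frac{7723}{39532} = \frac{48790211}{39532}$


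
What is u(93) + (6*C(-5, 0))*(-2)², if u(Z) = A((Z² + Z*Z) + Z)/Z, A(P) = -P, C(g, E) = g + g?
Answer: -427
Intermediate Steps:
C(g, E) = 2*g
u(Z) = (-Z - 2*Z²)/Z (u(Z) = (-((Z² + Z*Z) + Z))/Z = (-((Z² + Z²) + Z))/Z = (-(2*Z² + Z))/Z = (-(Z + 2*Z²))/Z = (-Z - 2*Z²)/Z)
u(93) + (6*C(-5, 0))*(-2)² = (-1 - 2*93) + (6*(2*(-5)))*(-2)² = (-1 - 186) + (6*(-10))*4 = -187 - 60*4 = -187 - 240 = -427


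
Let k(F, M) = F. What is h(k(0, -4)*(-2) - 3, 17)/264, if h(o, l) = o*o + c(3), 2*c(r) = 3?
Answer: 7/176 ≈ 0.039773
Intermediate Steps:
c(r) = 3/2 (c(r) = (1/2)*3 = 3/2)
h(o, l) = 3/2 + o**2 (h(o, l) = o*o + 3/2 = o**2 + 3/2 = 3/2 + o**2)
h(k(0, -4)*(-2) - 3, 17)/264 = (3/2 + (0*(-2) - 3)**2)/264 = (3/2 + (0 - 3)**2)*(1/264) = (3/2 + (-3)**2)*(1/264) = (3/2 + 9)*(1/264) = (21/2)*(1/264) = 7/176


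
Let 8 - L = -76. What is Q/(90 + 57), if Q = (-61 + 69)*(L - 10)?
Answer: 592/147 ≈ 4.0272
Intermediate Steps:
L = 84 (L = 8 - 1*(-76) = 8 + 76 = 84)
Q = 592 (Q = (-61 + 69)*(84 - 10) = 8*74 = 592)
Q/(90 + 57) = 592/(90 + 57) = 592/147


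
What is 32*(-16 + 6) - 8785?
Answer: -9105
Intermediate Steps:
32*(-16 + 6) - 8785 = 32*(-10) - 8785 = -320 - 8785 = -9105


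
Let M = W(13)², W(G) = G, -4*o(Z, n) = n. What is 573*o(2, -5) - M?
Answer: 2189/4 ≈ 547.25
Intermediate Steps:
o(Z, n) = -n/4
M = 169 (M = 13² = 169)
573*o(2, -5) - M = 573*(-¼*(-5)) - 1*169 = 573*(5/4) - 169 = 2865/4 - 169 = 2189/4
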